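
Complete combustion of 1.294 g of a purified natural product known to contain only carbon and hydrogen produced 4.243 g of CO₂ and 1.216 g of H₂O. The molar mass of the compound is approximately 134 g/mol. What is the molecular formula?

mol C = 4.243 g CO₂ ÷ 44.009 g/mol = 0.096412 mol
mol H = 2 × 1.216 g H₂O ÷ 18.015 g/mol = 0.13500 mol
Divide by the smallest (0.096412 mol): C 1.000, H 1.400
Multiplying each by 5 gives whole numbers: C 5.00, H 7.00
Empirical formula: C5H7
Empirical-formula mass = 67.11 g/mol; 134 ÷ 67.11 ≈ 2, so the molecular formula is C10H14.

C10H14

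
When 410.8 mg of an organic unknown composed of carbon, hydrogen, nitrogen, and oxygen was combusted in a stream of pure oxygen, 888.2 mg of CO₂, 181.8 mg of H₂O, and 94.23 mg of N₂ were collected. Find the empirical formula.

mol C = 0.8882 g CO₂ ÷ 44.009 g/mol = 0.020182 mol
mol H = 2 × 0.1818 g H₂O ÷ 18.015 g/mol = 0.020183 mol
mol N = 2 × 0.09423 g N₂ ÷ 28.014 g/mol = 0.0067274 mol
mass O = 0.4108 − (0.24241 + 0.020345 + 0.094230) = 0.053817 g → mol O = 0.053817 ÷ 15.999 = 0.0033637 mol
Divide by the smallest (0.0033637 mol): C 6.000, H 6.000, N 2.000, O 1.000

C6H6N2O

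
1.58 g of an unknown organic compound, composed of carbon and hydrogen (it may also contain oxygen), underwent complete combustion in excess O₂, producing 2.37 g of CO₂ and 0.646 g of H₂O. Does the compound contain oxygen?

yes

mol C = 2.37 g CO₂ ÷ 44.009 g/mol = 0.05385 mol
mol H = 2 × 0.646 g H₂O ÷ 18.015 g/mol = 0.07172 mol
C and H account for only 0.7191 g of the 1.58 g sample; the remaining 0.8609 g must be oxygen.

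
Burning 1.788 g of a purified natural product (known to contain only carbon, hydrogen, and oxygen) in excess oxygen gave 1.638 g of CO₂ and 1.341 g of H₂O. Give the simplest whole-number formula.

mol C = 1.638 g CO₂ ÷ 44.009 g/mol = 0.037220 mol
mol H = 2 × 1.341 g H₂O ÷ 18.015 g/mol = 0.14888 mol
mass O = 1.788 − (0.44705 + 0.15007) = 1.1909 g → mol O = 1.1909 ÷ 15.999 = 0.074435 mol
Divide by the smallest (0.037220 mol): C 1.000, H 4.000, O 2.000

CH4O2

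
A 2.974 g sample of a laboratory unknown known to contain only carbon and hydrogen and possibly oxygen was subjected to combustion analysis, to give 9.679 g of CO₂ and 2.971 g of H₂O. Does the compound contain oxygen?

mol C = 9.679 g CO₂ ÷ 44.009 g/mol = 0.21993 mol
mol H = 2 × 2.971 g H₂O ÷ 18.015 g/mol = 0.32984 mol
C and H together account for 2.9741 g — essentially the entire 2.974 g sample — so the compound contains no oxygen.

no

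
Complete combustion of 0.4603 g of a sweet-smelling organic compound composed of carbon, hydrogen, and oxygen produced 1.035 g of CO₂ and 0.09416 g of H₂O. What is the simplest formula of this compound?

C9H4O4

mol C = 1.035 g CO₂ ÷ 44.009 g/mol = 0.023518 mol
mol H = 2 × 0.09416 g H₂O ÷ 18.015 g/mol = 0.010454 mol
mass O = 0.4603 − (0.28247 + 0.010537) = 0.16729 g → mol O = 0.16729 ÷ 15.999 = 0.010456 mol
Divide by the smallest (0.010454 mol): C 2.250, H 1.000, O 1.000
Multiplying each by 4 gives whole numbers: C 9.00, H 4.00, O 4.00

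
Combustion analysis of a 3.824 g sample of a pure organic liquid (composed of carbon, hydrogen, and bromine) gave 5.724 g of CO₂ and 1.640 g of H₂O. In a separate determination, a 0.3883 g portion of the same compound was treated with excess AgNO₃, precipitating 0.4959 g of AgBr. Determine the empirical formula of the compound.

mol C = 5.724 g CO₂ ÷ 44.009 g/mol = 0.13006 mol
mol H = 2 × 1.640 g H₂O ÷ 18.015 g/mol = 0.18207 mol
From the AgBr data: mol Br per gram of compound = (0.4959 ÷ 187.772) ÷ 0.3883 = 0.0068014 mol/g, so in the 3.824 g combustion sample mol Br = 0.026008 mol
Divide by the smallest (0.026008 mol): C 5.001, H 7.000, Br 1.000

C5H7Br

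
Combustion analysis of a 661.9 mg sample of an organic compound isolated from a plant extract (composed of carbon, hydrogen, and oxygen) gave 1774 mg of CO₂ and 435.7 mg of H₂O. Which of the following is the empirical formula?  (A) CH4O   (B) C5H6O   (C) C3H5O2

(B) C5H6O

mol C = 1.774 g CO₂ ÷ 44.009 g/mol = 0.040310 mol
mol H = 2 × 0.4357 g H₂O ÷ 18.015 g/mol = 0.048371 mol
mass O = 0.6619 − (0.48416 + 0.048758) = 0.12898 g → mol O = 0.12898 ÷ 15.999 = 0.0080617 mol
Divide by the smallest (0.0080617 mol): C 5.000, H 6.000, O 1.000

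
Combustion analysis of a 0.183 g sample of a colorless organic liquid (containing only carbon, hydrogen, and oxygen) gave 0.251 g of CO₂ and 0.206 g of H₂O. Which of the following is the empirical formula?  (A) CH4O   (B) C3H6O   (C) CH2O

(A) CH4O

mol C = 0.251 g CO₂ ÷ 44.009 g/mol = 0.005703 mol
mol H = 2 × 0.206 g H₂O ÷ 18.015 g/mol = 0.02287 mol
mass O = 0.183 − (0.06850 + 0.02305) = 0.09144 g → mol O = 0.09144 ÷ 15.999 = 0.005716 mol
Divide by the smallest (0.005703 mol): C 1.000, H 4.010, O 1.002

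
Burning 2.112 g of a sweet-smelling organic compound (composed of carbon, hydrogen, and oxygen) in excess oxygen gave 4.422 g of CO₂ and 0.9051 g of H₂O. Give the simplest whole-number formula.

mol C = 4.422 g CO₂ ÷ 44.009 g/mol = 0.10048 mol
mol H = 2 × 0.9051 g H₂O ÷ 18.015 g/mol = 0.10048 mol
mass O = 2.112 − (1.2069 + 0.10129) = 0.80385 g → mol O = 0.80385 ÷ 15.999 = 0.050244 mol
Divide by the smallest (0.050244 mol): C 2.000, H 2.000, O 1.000

C2H2O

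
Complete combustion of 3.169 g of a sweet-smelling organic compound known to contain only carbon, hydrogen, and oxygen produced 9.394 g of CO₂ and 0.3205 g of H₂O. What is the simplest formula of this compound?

mol C = 9.394 g CO₂ ÷ 44.009 g/mol = 0.21346 mol
mol H = 2 × 0.3205 g H₂O ÷ 18.015 g/mol = 0.035581 mol
mass O = 3.169 − (2.5638 + 0.035866) = 0.56931 g → mol O = 0.56931 ÷ 15.999 = 0.035584 mol
Divide by the smallest (0.035581 mol): C 5.999, H 1.000, O 1.000

C6HO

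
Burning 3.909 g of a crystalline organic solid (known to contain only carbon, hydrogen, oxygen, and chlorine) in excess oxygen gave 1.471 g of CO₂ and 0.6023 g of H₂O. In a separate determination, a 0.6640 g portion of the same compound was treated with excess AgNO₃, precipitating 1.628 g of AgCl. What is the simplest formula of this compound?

CH2Cl2O2

mol C = 1.471 g CO₂ ÷ 44.009 g/mol = 0.033425 mol
mol H = 2 × 0.6023 g H₂O ÷ 18.015 g/mol = 0.066867 mol
From the AgCl data: mol Cl per gram of compound = (1.628 ÷ 143.318) ÷ 0.6640 = 0.017107 mol/g, so in the 3.909 g combustion sample mol Cl = 0.066873 mol
mass O = 3.909 − (0.40147 + 0.067401 + 2.3707) = 1.0695 g → mol O = 1.0695 ÷ 15.999 = 0.066847 mol
Divide by the smallest (0.033425 mol): C 1.000, H 2.000, Cl 2.001, O 2.000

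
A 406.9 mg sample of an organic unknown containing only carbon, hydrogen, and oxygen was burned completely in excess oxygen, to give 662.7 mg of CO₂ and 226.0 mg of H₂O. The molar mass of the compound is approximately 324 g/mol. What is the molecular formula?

C12H20O10

mol C = 0.6627 g CO₂ ÷ 44.009 g/mol = 0.015058 mol
mol H = 2 × 0.2260 g H₂O ÷ 18.015 g/mol = 0.025090 mol
mass O = 0.4069 − (0.18087 + 0.025291) = 0.20074 g → mol O = 0.20074 ÷ 15.999 = 0.012547 mol
Divide by the smallest (0.012547 mol): C 1.200, H 2.000, O 1.000
Multiplying each by 5 gives whole numbers: C 6.00, H 10.00, O 5.00
Empirical formula: C6H10O5
Empirical-formula mass = 162.14 g/mol; 324 ÷ 162.14 ≈ 2, so the molecular formula is C12H20O10.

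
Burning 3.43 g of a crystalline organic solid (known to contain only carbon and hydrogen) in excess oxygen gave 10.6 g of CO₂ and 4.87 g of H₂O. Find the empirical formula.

C4H9

mol C = 10.6 g CO₂ ÷ 44.009 g/mol = 0.2409 mol
mol H = 2 × 4.87 g H₂O ÷ 18.015 g/mol = 0.5407 mol
Divide by the smallest (0.2409 mol): C 1.000, H 2.245
Multiplying each by 4 gives whole numbers: C 4.00, H 8.98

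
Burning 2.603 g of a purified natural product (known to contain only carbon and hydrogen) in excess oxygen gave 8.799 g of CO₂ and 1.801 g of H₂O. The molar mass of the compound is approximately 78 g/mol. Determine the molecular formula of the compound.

C6H6

mol C = 8.799 g CO₂ ÷ 44.009 g/mol = 0.19994 mol
mol H = 2 × 1.801 g H₂O ÷ 18.015 g/mol = 0.19994 mol
Divide by the smallest (0.19994 mol): C 1.000, H 1.000
Empirical formula: CH
Empirical-formula mass = 13.02 g/mol; 78 ÷ 13.02 ≈ 6, so the molecular formula is C6H6.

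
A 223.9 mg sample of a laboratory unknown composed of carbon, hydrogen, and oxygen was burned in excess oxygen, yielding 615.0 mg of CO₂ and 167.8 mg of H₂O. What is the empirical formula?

C6H8O

mol C = 0.6150 g CO₂ ÷ 44.009 g/mol = 0.013974 mol
mol H = 2 × 0.1678 g H₂O ÷ 18.015 g/mol = 0.018629 mol
mass O = 0.2239 − (0.16785 + 0.018778) = 0.037275 g → mol O = 0.037275 ÷ 15.999 = 0.0023299 mol
Divide by the smallest (0.0023299 mol): C 5.998, H 7.996, O 1.000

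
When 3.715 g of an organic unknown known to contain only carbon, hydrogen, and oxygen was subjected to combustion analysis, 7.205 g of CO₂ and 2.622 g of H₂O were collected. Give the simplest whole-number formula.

mol C = 7.205 g CO₂ ÷ 44.009 g/mol = 0.16372 mol
mol H = 2 × 2.622 g H₂O ÷ 18.015 g/mol = 0.29109 mol
mass O = 3.715 − (1.9664 + 0.29342) = 1.4552 g → mol O = 1.4552 ÷ 15.999 = 0.090955 mol
Divide by the smallest (0.090955 mol): C 1.800, H 3.200, O 1.000
Multiplying each by 5 gives whole numbers: C 9.00, H 16.00, O 5.00

C9H16O5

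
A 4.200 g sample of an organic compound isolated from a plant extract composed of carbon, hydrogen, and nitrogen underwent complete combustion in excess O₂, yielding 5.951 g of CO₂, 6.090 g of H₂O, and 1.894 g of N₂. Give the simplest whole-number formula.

CH5N

mol C = 5.951 g CO₂ ÷ 44.009 g/mol = 0.13522 mol
mol H = 2 × 6.090 g H₂O ÷ 18.015 g/mol = 0.67610 mol
mol N = 2 × 1.894 g N₂ ÷ 28.014 g/mol = 0.13522 mol
Divide by the smallest (0.13522 mol): C 1.000, H 5.000, N 1.000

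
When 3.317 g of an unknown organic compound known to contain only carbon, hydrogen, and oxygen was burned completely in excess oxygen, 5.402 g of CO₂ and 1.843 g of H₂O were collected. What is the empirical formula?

mol C = 5.402 g CO₂ ÷ 44.009 g/mol = 0.12275 mol
mol H = 2 × 1.843 g H₂O ÷ 18.015 g/mol = 0.20461 mol
mass O = 3.317 − (1.4743 + 0.20624) = 1.6364 g → mol O = 1.6364 ÷ 15.999 = 0.10228 mol
Divide by the smallest (0.10228 mol): C 1.200, H 2.000, O 1.000
Multiplying each by 5 gives whole numbers: C 6.00, H 10.00, O 5.00

C6H10O5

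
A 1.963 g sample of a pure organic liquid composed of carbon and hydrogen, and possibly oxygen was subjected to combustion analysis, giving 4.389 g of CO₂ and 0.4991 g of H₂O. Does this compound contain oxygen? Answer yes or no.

mol C = 4.389 g CO₂ ÷ 44.009 g/mol = 0.099730 mol
mol H = 2 × 0.4991 g H₂O ÷ 18.015 g/mol = 0.055409 mol
C and H account for only 1.2537 g of the 1.963 g sample; the remaining 0.70930 g must be oxygen.

yes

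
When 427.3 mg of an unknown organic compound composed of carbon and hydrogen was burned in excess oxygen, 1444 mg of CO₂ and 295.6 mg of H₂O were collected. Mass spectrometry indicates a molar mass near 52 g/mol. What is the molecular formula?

mol C = 1.444 g CO₂ ÷ 44.009 g/mol = 0.032811 mol
mol H = 2 × 0.2956 g H₂O ÷ 18.015 g/mol = 0.032817 mol
Divide by the smallest (0.032811 mol): C 1.000, H 1.000
Empirical formula: CH
Empirical-formula mass = 13.02 g/mol; 52 ÷ 13.02 ≈ 4, so the molecular formula is C4H4.

C4H4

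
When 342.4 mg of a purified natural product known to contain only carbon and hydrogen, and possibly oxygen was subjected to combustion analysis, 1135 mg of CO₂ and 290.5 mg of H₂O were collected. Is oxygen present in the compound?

mol C = 1.135 g CO₂ ÷ 44.009 g/mol = 0.025790 mol
mol H = 2 × 0.2905 g H₂O ÷ 18.015 g/mol = 0.032251 mol
C and H together account for 0.34227 g — essentially the entire 0.3424 g sample — so the compound contains no oxygen.

no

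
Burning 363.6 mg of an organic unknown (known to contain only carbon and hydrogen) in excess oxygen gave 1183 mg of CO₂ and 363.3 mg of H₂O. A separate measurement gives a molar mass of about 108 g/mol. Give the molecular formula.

mol C = 1.183 g CO₂ ÷ 44.009 g/mol = 0.026881 mol
mol H = 2 × 0.3633 g H₂O ÷ 18.015 g/mol = 0.040333 mol
Divide by the smallest (0.026881 mol): C 1.000, H 1.500
Multiplying each by 2 gives whole numbers: C 2.00, H 3.00
Empirical formula: C2H3
Empirical-formula mass = 27.05 g/mol; 108 ÷ 27.05 ≈ 4, so the molecular formula is C8H12.

C8H12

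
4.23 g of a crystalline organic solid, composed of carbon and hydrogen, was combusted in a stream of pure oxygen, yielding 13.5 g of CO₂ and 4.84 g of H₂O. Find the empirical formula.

C4H7

mol C = 13.5 g CO₂ ÷ 44.009 g/mol = 0.3068 mol
mol H = 2 × 4.84 g H₂O ÷ 18.015 g/mol = 0.5373 mol
Divide by the smallest (0.3068 mol): C 1.000, H 1.752
Multiplying each by 4 gives whole numbers: C 4.00, H 7.01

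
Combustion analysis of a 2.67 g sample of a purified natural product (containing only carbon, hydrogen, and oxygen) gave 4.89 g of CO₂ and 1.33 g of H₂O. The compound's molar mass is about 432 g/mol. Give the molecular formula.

C18H24O12

mol C = 4.89 g CO₂ ÷ 44.009 g/mol = 0.1111 mol
mol H = 2 × 1.33 g H₂O ÷ 18.015 g/mol = 0.1477 mol
mass O = 2.67 − (1.335 + 0.1488) = 1.187 g → mol O = 1.187 ÷ 15.999 = 0.07417 mol
Divide by the smallest (0.07417 mol): C 1.498, H 1.991, O 1.000
Multiplying each by 2 gives whole numbers: C 3.00, H 3.98, O 2.00
Empirical formula: C3H4O2
Empirical-formula mass = 72.06 g/mol; 432 ÷ 72.06 ≈ 6, so the molecular formula is C18H24O12.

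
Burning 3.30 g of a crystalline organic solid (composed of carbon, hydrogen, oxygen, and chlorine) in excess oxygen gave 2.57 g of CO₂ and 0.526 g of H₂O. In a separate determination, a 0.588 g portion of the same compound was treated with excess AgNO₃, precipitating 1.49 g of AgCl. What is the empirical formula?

C2H2Cl2O

mol C = 2.57 g CO₂ ÷ 44.009 g/mol = 0.05840 mol
mol H = 2 × 0.526 g H₂O ÷ 18.015 g/mol = 0.05840 mol
From the AgCl data: mol Cl per gram of compound = (1.49 ÷ 143.318) ÷ 0.588 = 0.01768 mol/g, so in the 3.30 g combustion sample mol Cl = 0.05835 mol
mass O = 3.30 − (0.7014 + 0.05886 + 2.068) = 0.4713 g → mol O = 0.4713 ÷ 15.999 = 0.02946 mol
Divide by the smallest (0.02946 mol): C 1.982, H 1.982, Cl 1.981, O 1.000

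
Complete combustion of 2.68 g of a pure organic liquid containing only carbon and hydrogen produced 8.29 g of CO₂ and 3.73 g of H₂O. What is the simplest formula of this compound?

mol C = 8.29 g CO₂ ÷ 44.009 g/mol = 0.1884 mol
mol H = 2 × 3.73 g H₂O ÷ 18.015 g/mol = 0.4141 mol
Divide by the smallest (0.1884 mol): C 1.000, H 2.198
Multiplying each by 5 gives whole numbers: C 5.00, H 10.99

C5H11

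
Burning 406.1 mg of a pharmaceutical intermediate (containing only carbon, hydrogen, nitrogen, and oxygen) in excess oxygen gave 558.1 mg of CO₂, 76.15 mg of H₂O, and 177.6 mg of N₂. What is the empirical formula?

mol C = 0.5581 g CO₂ ÷ 44.009 g/mol = 0.012681 mol
mol H = 2 × 0.07615 g H₂O ÷ 18.015 g/mol = 0.0084541 mol
mol N = 2 × 0.1776 g N₂ ÷ 28.014 g/mol = 0.012679 mol
mass O = 0.4061 − (0.15232 + 0.0085217 + 0.17760) = 0.067661 g → mol O = 0.067661 ÷ 15.999 = 0.0042291 mol
Divide by the smallest (0.0042291 mol): C 2.999, H 1.999, N 2.998, O 1.000

C3H2N3O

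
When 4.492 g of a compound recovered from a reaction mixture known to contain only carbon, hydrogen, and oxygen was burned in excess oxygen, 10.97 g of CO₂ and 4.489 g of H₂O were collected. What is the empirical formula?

mol C = 10.97 g CO₂ ÷ 44.009 g/mol = 0.24927 mol
mol H = 2 × 4.489 g H₂O ÷ 18.015 g/mol = 0.49836 mol
mass O = 4.492 − (2.9939 + 0.50235) = 0.99570 g → mol O = 0.99570 ÷ 15.999 = 0.062235 mol
Divide by the smallest (0.062235 mol): C 4.005, H 8.008, O 1.000

C4H8O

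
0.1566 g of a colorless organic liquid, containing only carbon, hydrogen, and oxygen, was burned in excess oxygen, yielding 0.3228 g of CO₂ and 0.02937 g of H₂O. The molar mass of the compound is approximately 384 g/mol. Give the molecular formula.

C18H8O10

mol C = 0.3228 g CO₂ ÷ 44.009 g/mol = 0.0073349 mol
mol H = 2 × 0.02937 g H₂O ÷ 18.015 g/mol = 0.0032606 mol
mass O = 0.1566 − (0.088099 + 0.0032867) = 0.065214 g → mol O = 0.065214 ÷ 15.999 = 0.0040761 mol
Divide by the smallest (0.0032606 mol): C 2.250, H 1.000, O 1.250
Multiplying each by 4 gives whole numbers: C 9.00, H 4.00, O 5.00
Empirical formula: C9H4O5
Empirical-formula mass = 192.13 g/mol; 384 ÷ 192.13 ≈ 2, so the molecular formula is C18H8O10.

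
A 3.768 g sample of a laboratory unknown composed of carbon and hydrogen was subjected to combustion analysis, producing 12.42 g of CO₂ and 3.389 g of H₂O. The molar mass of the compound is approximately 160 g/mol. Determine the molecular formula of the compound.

mol C = 12.42 g CO₂ ÷ 44.009 g/mol = 0.28222 mol
mol H = 2 × 3.389 g H₂O ÷ 18.015 g/mol = 0.37624 mol
Divide by the smallest (0.28222 mol): C 1.000, H 1.333
Multiplying each by 3 gives whole numbers: C 3.00, H 4.00
Empirical formula: C3H4
Empirical-formula mass = 40.06 g/mol; 160 ÷ 40.06 ≈ 4, so the molecular formula is C12H16.

C12H16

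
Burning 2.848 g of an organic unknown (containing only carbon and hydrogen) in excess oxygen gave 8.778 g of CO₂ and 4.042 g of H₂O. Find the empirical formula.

mol C = 8.778 g CO₂ ÷ 44.009 g/mol = 0.19946 mol
mol H = 2 × 4.042 g H₂O ÷ 18.015 g/mol = 0.44874 mol
Divide by the smallest (0.19946 mol): C 1.000, H 2.250
Multiplying each by 4 gives whole numbers: C 4.00, H 9.00

C4H9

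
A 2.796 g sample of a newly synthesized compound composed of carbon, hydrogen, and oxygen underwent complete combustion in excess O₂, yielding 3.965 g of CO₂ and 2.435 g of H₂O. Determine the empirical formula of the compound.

mol C = 3.965 g CO₂ ÷ 44.009 g/mol = 0.090095 mol
mol H = 2 × 2.435 g H₂O ÷ 18.015 g/mol = 0.27033 mol
mass O = 2.796 − (1.0821 + 0.27249) = 1.4414 g → mol O = 1.4414 ÷ 15.999 = 0.090091 mol
Divide by the smallest (0.090091 mol): C 1.000, H 3.001, O 1.000

CH3O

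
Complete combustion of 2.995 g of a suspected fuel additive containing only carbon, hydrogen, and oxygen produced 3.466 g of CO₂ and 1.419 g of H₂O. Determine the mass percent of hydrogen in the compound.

5.30%

mol C = 3.466 g CO₂ ÷ 44.009 g/mol = 0.078757 mol
mol H = 2 × 1.419 g H₂O ÷ 18.015 g/mol = 0.15754 mol
mass O = 2.995 − (0.94595 + 0.15880) = 1.8903 g → mol O = 1.8903 ÷ 15.999 = 0.11815 mol
mass % H = 0.15880 g ÷ 2.995 g × 100%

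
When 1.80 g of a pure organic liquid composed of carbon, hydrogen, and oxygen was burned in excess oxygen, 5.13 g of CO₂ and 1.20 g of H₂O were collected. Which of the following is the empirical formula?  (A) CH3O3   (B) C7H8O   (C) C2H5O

(B) C7H8O

mol C = 5.13 g CO₂ ÷ 44.009 g/mol = 0.1166 mol
mol H = 2 × 1.20 g H₂O ÷ 18.015 g/mol = 0.1332 mol
mass O = 1.80 − (1.400 + 0.1343) = 0.2656 g → mol O = 0.2656 ÷ 15.999 = 0.01660 mol
Divide by the smallest (0.01660 mol): C 7.021, H 8.024, O 1.000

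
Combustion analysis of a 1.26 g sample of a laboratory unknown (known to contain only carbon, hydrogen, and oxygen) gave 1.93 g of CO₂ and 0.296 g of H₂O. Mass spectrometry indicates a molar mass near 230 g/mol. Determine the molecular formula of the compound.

mol C = 1.93 g CO₂ ÷ 44.009 g/mol = 0.04385 mol
mol H = 2 × 0.296 g H₂O ÷ 18.015 g/mol = 0.03286 mol
mass O = 1.26 − (0.5267 + 0.03312) = 0.7001 g → mol O = 0.7001 ÷ 15.999 = 0.04376 mol
Divide by the smallest (0.03286 mol): C 1.335, H 1.000, O 1.332
Multiplying each by 3 gives whole numbers: C 4.00, H 3.00, O 4.00
Empirical formula: C4H3O4
Empirical-formula mass = 115.06 g/mol; 230 ÷ 115.06 ≈ 2, so the molecular formula is C8H6O8.

C8H6O8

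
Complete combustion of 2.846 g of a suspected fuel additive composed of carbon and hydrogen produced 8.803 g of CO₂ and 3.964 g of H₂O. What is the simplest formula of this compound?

mol C = 8.803 g CO₂ ÷ 44.009 g/mol = 0.20003 mol
mol H = 2 × 3.964 g H₂O ÷ 18.015 g/mol = 0.44008 mol
Divide by the smallest (0.20003 mol): C 1.000, H 2.200
Multiplying each by 5 gives whole numbers: C 5.00, H 11.00

C5H11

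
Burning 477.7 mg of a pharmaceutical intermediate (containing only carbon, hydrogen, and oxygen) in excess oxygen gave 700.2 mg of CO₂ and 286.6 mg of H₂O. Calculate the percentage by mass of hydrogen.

mol C = 0.7002 g CO₂ ÷ 44.009 g/mol = 0.015910 mol
mol H = 2 × 0.2866 g H₂O ÷ 18.015 g/mol = 0.031818 mol
mass O = 0.4777 − (0.19110 + 0.032072) = 0.25453 g → mol O = 0.25453 ÷ 15.999 = 0.015909 mol
mass % H = 0.032072 g ÷ 0.4777 g × 100%

6.71%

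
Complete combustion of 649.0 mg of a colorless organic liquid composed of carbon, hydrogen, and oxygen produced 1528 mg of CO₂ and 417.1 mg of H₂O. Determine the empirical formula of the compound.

mol C = 1.528 g CO₂ ÷ 44.009 g/mol = 0.034720 mol
mol H = 2 × 0.4171 g H₂O ÷ 18.015 g/mol = 0.046306 mol
mass O = 0.6490 − (0.41702 + 0.046676) = 0.18530 g → mol O = 0.18530 ÷ 15.999 = 0.011582 mol
Divide by the smallest (0.011582 mol): C 2.998, H 3.998, O 1.000

C3H4O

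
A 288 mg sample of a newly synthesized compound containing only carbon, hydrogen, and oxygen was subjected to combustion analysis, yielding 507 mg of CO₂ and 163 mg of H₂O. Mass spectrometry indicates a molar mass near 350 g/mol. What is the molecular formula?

C14H22O10

mol C = 0.507 g CO₂ ÷ 44.009 g/mol = 0.01152 mol
mol H = 2 × 0.163 g H₂O ÷ 18.015 g/mol = 0.01810 mol
mass O = 0.288 − (0.1384 + 0.01824) = 0.1314 g → mol O = 0.1314 ÷ 15.999 = 0.008212 mol
Divide by the smallest (0.008212 mol): C 1.403, H 2.204, O 1.000
Multiplying each by 5 gives whole numbers: C 7.01, H 11.02, O 5.00
Empirical formula: C7H11O5
Empirical-formula mass = 175.16 g/mol; 350 ÷ 175.16 ≈ 2, so the molecular formula is C14H22O10.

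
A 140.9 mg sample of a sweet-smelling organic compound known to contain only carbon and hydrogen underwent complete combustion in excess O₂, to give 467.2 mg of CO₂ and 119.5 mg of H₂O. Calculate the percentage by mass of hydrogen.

mol C = 0.4672 g CO₂ ÷ 44.009 g/mol = 0.010616 mol
mol H = 2 × 0.1195 g H₂O ÷ 18.015 g/mol = 0.013267 mol
mass % H = 0.013373 g ÷ 0.1409 g × 100%

9.49%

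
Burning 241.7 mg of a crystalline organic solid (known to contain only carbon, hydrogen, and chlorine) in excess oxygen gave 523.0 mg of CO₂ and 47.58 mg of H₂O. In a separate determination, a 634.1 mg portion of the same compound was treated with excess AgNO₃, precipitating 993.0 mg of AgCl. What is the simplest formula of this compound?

mol C = 0.5230 g CO₂ ÷ 44.009 g/mol = 0.011884 mol
mol H = 2 × 0.04758 g H₂O ÷ 18.015 g/mol = 0.0052823 mol
From the AgCl data: mol Cl per gram of compound = (0.9930 ÷ 143.318) ÷ 0.6341 = 0.010927 mol/g, so in the 0.2417 g combustion sample mol Cl = 0.0026410 mol
Divide by the smallest (0.0026410 mol): C 4.500, H 2.000, Cl 1.000
Multiplying each by 2 gives whole numbers: C 9.00, H 4.00, Cl 2.00

C9H4Cl2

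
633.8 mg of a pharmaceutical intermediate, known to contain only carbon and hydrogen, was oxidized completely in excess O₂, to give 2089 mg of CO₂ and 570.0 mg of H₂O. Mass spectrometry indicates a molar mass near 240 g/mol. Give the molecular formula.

mol C = 2.089 g CO₂ ÷ 44.009 g/mol = 0.047468 mol
mol H = 2 × 0.5700 g H₂O ÷ 18.015 g/mol = 0.063281 mol
Divide by the smallest (0.047468 mol): C 1.000, H 1.333
Multiplying each by 3 gives whole numbers: C 3.00, H 4.00
Empirical formula: C3H4
Empirical-formula mass = 40.06 g/mol; 240 ÷ 40.06 ≈ 6, so the molecular formula is C18H24.

C18H24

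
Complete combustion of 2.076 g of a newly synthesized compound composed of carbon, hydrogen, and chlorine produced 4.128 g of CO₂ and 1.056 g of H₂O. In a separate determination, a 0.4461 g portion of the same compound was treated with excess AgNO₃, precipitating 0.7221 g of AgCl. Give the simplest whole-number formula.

mol C = 4.128 g CO₂ ÷ 44.009 g/mol = 0.093799 mol
mol H = 2 × 1.056 g H₂O ÷ 18.015 g/mol = 0.11724 mol
From the AgCl data: mol Cl per gram of compound = (0.7221 ÷ 143.318) ÷ 0.4461 = 0.011294 mol/g, so in the 2.076 g combustion sample mol Cl = 0.023447 mol
Divide by the smallest (0.023447 mol): C 4.000, H 5.000, Cl 1.000

C4H5Cl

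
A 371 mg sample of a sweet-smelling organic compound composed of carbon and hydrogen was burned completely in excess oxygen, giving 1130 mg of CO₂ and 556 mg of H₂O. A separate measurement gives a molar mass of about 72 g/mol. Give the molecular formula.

mol C = 1.13 g CO₂ ÷ 44.009 g/mol = 0.02568 mol
mol H = 2 × 0.556 g H₂O ÷ 18.015 g/mol = 0.06173 mol
Divide by the smallest (0.02568 mol): C 1.000, H 2.404
Multiplying each by 5 gives whole numbers: C 5.00, H 12.02
Empirical formula: C5H12
Empirical-formula mass = 72.15 g/mol; 72 ÷ 72.15 ≈ 1, so the molecular formula is C5H12.

C5H12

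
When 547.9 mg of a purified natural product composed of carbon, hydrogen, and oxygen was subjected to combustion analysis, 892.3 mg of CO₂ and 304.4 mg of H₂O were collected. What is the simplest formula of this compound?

C6H10O5

mol C = 0.8923 g CO₂ ÷ 44.009 g/mol = 0.020275 mol
mol H = 2 × 0.3044 g H₂O ÷ 18.015 g/mol = 0.033794 mol
mass O = 0.5479 − (0.24353 + 0.034064) = 0.27031 g → mol O = 0.27031 ÷ 15.999 = 0.016895 mol
Divide by the smallest (0.016895 mol): C 1.200, H 2.000, O 1.000
Multiplying each by 5 gives whole numbers: C 6.00, H 10.00, O 5.00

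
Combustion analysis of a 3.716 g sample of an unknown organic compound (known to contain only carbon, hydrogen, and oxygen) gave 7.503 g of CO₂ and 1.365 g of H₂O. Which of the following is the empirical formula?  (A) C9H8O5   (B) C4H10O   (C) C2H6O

mol C = 7.503 g CO₂ ÷ 44.009 g/mol = 0.17049 mol
mol H = 2 × 1.365 g H₂O ÷ 18.015 g/mol = 0.15154 mol
mass O = 3.716 − (2.0477 + 0.15275) = 1.5155 g → mol O = 1.5155 ÷ 15.999 = 0.094726 mol
Divide by the smallest (0.094726 mol): C 1.800, H 1.600, O 1.000
Multiplying each by 5 gives whole numbers: C 9.00, H 8.00, O 5.00

(A) C9H8O5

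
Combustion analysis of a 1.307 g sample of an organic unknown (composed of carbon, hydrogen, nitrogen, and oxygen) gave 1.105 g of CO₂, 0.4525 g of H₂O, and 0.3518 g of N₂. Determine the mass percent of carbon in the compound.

mol C = 1.105 g CO₂ ÷ 44.009 g/mol = 0.025109 mol
mol H = 2 × 0.4525 g H₂O ÷ 18.015 g/mol = 0.050236 mol
mol N = 2 × 0.3518 g N₂ ÷ 28.014 g/mol = 0.025116 mol
mass O = 1.307 − (0.30158 + 0.050638 + 0.35180) = 0.60298 g → mol O = 0.60298 ÷ 15.999 = 0.037689 mol
mass % C = 0.30158 g ÷ 1.307 g × 100%

23.07%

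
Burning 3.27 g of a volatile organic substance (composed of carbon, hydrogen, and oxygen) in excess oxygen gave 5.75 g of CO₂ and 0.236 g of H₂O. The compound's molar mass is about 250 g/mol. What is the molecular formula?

C10H2O8

mol C = 5.75 g CO₂ ÷ 44.009 g/mol = 0.1307 mol
mol H = 2 × 0.236 g H₂O ÷ 18.015 g/mol = 0.02620 mol
mass O = 3.27 − (1.569 + 0.02641) = 1.674 g → mol O = 1.674 ÷ 15.999 = 0.1046 mol
Divide by the smallest (0.02620 mol): C 4.987, H 1.000, O 3.994
Empirical formula: C5HO4
Empirical-formula mass = 125.06 g/mol; 250 ÷ 125.06 ≈ 2, so the molecular formula is C10H2O8.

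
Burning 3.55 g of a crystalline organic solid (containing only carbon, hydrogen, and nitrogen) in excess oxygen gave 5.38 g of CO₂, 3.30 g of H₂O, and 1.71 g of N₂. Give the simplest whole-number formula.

CH3N

mol C = 5.38 g CO₂ ÷ 44.009 g/mol = 0.1222 mol
mol H = 2 × 3.30 g H₂O ÷ 18.015 g/mol = 0.3664 mol
mol N = 2 × 1.71 g N₂ ÷ 28.014 g/mol = 0.1221 mol
Divide by the smallest (0.1221 mol): C 1.001, H 3.001, N 1.000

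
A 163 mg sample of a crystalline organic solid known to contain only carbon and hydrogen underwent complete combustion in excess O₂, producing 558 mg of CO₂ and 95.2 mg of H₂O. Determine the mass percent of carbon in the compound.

93.4%

mol C = 0.558 g CO₂ ÷ 44.009 g/mol = 0.01268 mol
mol H = 2 × 0.0952 g H₂O ÷ 18.015 g/mol = 0.01057 mol
mass % C = 0.1523 g ÷ 0.163 g × 100%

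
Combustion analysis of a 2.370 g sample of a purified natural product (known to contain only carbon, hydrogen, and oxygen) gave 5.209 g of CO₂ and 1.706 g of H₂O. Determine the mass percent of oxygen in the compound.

31.96%

mol C = 5.209 g CO₂ ÷ 44.009 g/mol = 0.11836 mol
mol H = 2 × 1.706 g H₂O ÷ 18.015 g/mol = 0.18940 mol
mass O = 2.370 − (1.4216 + 0.19091) = 0.75744 g → mol O = 0.75744 ÷ 15.999 = 0.047343 mol
mass % O = 0.75744 g ÷ 2.370 g × 100%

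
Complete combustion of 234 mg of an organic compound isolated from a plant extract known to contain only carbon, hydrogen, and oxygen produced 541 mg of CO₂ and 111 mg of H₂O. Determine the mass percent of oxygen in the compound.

31.6%

mol C = 0.541 g CO₂ ÷ 44.009 g/mol = 0.01229 mol
mol H = 2 × 0.111 g H₂O ÷ 18.015 g/mol = 0.01232 mol
mass O = 0.234 − (0.1477 + 0.01242) = 0.07393 g → mol O = 0.07393 ÷ 15.999 = 0.004621 mol
mass % O = 0.07393 g ÷ 0.234 g × 100%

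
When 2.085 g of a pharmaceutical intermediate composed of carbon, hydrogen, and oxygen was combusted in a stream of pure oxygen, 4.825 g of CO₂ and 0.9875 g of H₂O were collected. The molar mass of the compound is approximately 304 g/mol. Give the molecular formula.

C16H16O6

mol C = 4.825 g CO₂ ÷ 44.009 g/mol = 0.10964 mol
mol H = 2 × 0.9875 g H₂O ÷ 18.015 g/mol = 0.10963 mol
mass O = 2.085 − (1.3168 + 0.11051) = 0.65765 g → mol O = 0.65765 ÷ 15.999 = 0.041105 mol
Divide by the smallest (0.041105 mol): C 2.667, H 2.667, O 1.000
Multiplying each by 3 gives whole numbers: C 8.00, H 8.00, O 3.00
Empirical formula: C8H8O3
Empirical-formula mass = 152.15 g/mol; 304 ÷ 152.15 ≈ 2, so the molecular formula is C16H16O6.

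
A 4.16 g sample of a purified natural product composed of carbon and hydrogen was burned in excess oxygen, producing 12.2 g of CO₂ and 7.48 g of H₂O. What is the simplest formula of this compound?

mol C = 12.2 g CO₂ ÷ 44.009 g/mol = 0.2772 mol
mol H = 2 × 7.48 g H₂O ÷ 18.015 g/mol = 0.8304 mol
Divide by the smallest (0.2772 mol): C 1.000, H 2.996

CH3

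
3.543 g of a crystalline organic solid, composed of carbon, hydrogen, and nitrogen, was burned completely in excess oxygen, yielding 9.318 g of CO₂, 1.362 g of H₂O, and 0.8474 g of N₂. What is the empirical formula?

C7H5N2

mol C = 9.318 g CO₂ ÷ 44.009 g/mol = 0.21173 mol
mol H = 2 × 1.362 g H₂O ÷ 18.015 g/mol = 0.15121 mol
mol N = 2 × 0.8474 g N₂ ÷ 28.014 g/mol = 0.060498 mol
Divide by the smallest (0.060498 mol): C 3.500, H 2.499, N 1.000
Multiplying each by 2 gives whole numbers: C 7.00, H 5.00, N 2.00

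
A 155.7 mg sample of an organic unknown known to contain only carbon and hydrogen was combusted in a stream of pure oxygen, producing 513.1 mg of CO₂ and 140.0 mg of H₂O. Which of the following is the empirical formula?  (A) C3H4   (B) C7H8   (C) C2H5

(A) C3H4

mol C = 0.5131 g CO₂ ÷ 44.009 g/mol = 0.011659 mol
mol H = 2 × 0.1400 g H₂O ÷ 18.015 g/mol = 0.015543 mol
Divide by the smallest (0.011659 mol): C 1.000, H 1.333
Multiplying each by 3 gives whole numbers: C 3.00, H 4.00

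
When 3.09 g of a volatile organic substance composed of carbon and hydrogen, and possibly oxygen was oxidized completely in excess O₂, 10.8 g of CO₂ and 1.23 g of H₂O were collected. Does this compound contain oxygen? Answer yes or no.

mol C = 10.8 g CO₂ ÷ 44.009 g/mol = 0.2454 mol
mol H = 2 × 1.23 g H₂O ÷ 18.015 g/mol = 0.1366 mol
C and H together account for 3.085 g — essentially the entire 3.09 g sample — so the compound contains no oxygen.

no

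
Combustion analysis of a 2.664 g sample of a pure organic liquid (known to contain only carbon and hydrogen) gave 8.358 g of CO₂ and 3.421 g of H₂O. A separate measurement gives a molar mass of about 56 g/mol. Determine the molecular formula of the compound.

C4H8

mol C = 8.358 g CO₂ ÷ 44.009 g/mol = 0.18992 mol
mol H = 2 × 3.421 g H₂O ÷ 18.015 g/mol = 0.37979 mol
Divide by the smallest (0.18992 mol): C 1.000, H 2.000
Empirical formula: CH2
Empirical-formula mass = 14.03 g/mol; 56 ÷ 14.03 ≈ 4, so the molecular formula is C4H8.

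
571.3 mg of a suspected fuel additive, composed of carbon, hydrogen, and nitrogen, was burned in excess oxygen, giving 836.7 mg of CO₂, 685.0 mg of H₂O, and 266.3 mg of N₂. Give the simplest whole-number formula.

CH4N

mol C = 0.8367 g CO₂ ÷ 44.009 g/mol = 0.019012 mol
mol H = 2 × 0.6850 g H₂O ÷ 18.015 g/mol = 0.076048 mol
mol N = 2 × 0.2663 g N₂ ÷ 28.014 g/mol = 0.019012 mol
Divide by the smallest (0.019012 mol): C 1.000, H 4.000, N 1.000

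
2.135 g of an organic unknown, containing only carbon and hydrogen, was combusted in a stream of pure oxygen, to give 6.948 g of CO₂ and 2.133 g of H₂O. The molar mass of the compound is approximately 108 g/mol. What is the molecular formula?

C8H12

mol C = 6.948 g CO₂ ÷ 44.009 g/mol = 0.15788 mol
mol H = 2 × 2.133 g H₂O ÷ 18.015 g/mol = 0.23680 mol
Divide by the smallest (0.15788 mol): C 1.000, H 1.500
Multiplying each by 2 gives whole numbers: C 2.00, H 3.00
Empirical formula: C2H3
Empirical-formula mass = 27.05 g/mol; 108 ÷ 27.05 ≈ 4, so the molecular formula is C8H12.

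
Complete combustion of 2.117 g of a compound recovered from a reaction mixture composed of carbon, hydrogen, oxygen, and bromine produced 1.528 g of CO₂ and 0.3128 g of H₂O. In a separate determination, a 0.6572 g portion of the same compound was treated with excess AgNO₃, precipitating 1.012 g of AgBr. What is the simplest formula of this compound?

mol C = 1.528 g CO₂ ÷ 44.009 g/mol = 0.034720 mol
mol H = 2 × 0.3128 g H₂O ÷ 18.015 g/mol = 0.034727 mol
From the AgBr data: mol Br per gram of compound = (1.012 ÷ 187.772) ÷ 0.6572 = 0.0082007 mol/g, so in the 2.117 g combustion sample mol Br = 0.017361 mol
mass O = 2.117 − (0.41702 + 0.035004 + 1.3872) = 0.27776 g → mol O = 0.27776 ÷ 15.999 = 0.017361 mol
Divide by the smallest (0.017361 mol): C 2.000, H 2.000, Br 1.000, O 1.000

C2H2BrO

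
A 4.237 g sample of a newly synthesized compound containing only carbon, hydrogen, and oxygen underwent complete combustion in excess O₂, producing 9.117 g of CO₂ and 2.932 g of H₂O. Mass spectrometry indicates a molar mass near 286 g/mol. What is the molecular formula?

C14H22O6

mol C = 9.117 g CO₂ ÷ 44.009 g/mol = 0.20716 mol
mol H = 2 × 2.932 g H₂O ÷ 18.015 g/mol = 0.32551 mol
mass O = 4.237 − (2.4882 + 0.32811) = 1.4207 g → mol O = 1.4207 ÷ 15.999 = 0.088797 mol
Divide by the smallest (0.088797 mol): C 2.333, H 3.666, O 1.000
Multiplying each by 3 gives whole numbers: C 7.00, H 11.00, O 3.00
Empirical formula: C7H11O3
Empirical-formula mass = 143.16 g/mol; 286 ÷ 143.16 ≈ 2, so the molecular formula is C14H22O6.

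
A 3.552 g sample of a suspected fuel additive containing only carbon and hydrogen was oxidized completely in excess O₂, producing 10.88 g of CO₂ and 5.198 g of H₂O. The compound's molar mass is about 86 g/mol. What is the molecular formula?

mol C = 10.88 g CO₂ ÷ 44.009 g/mol = 0.24722 mol
mol H = 2 × 5.198 g H₂O ÷ 18.015 g/mol = 0.57707 mol
Divide by the smallest (0.24722 mol): C 1.000, H 2.334
Multiplying each by 3 gives whole numbers: C 3.00, H 7.00
Empirical formula: C3H7
Empirical-formula mass = 43.09 g/mol; 86 ÷ 43.09 ≈ 2, so the molecular formula is C6H14.

C6H14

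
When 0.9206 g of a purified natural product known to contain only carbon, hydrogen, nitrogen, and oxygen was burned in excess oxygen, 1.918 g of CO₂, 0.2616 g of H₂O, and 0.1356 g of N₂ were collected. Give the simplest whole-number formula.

C9H6N2O3

mol C = 1.918 g CO₂ ÷ 44.009 g/mol = 0.043582 mol
mol H = 2 × 0.2616 g H₂O ÷ 18.015 g/mol = 0.029042 mol
mol N = 2 × 0.1356 g N₂ ÷ 28.014 g/mol = 0.0096809 mol
mass O = 0.9206 − (0.52346 + 0.029275 + 0.13560) = 0.23226 g → mol O = 0.23226 ÷ 15.999 = 0.014517 mol
Divide by the smallest (0.0096809 mol): C 4.502, H 3.000, N 1.000, O 1.500
Multiplying each by 2 gives whole numbers: C 9.00, H 6.00, N 2.00, O 3.00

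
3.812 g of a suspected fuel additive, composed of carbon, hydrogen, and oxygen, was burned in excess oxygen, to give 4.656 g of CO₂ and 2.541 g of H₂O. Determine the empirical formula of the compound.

C3H8O4

mol C = 4.656 g CO₂ ÷ 44.009 g/mol = 0.10580 mol
mol H = 2 × 2.541 g H₂O ÷ 18.015 g/mol = 0.28210 mol
mass O = 3.812 − (1.2707 + 0.28436) = 2.2569 g → mol O = 2.2569 ÷ 15.999 = 0.14107 mol
Divide by the smallest (0.10580 mol): C 1.000, H 2.666, O 1.333
Multiplying each by 3 gives whole numbers: C 3.00, H 8.00, O 4.00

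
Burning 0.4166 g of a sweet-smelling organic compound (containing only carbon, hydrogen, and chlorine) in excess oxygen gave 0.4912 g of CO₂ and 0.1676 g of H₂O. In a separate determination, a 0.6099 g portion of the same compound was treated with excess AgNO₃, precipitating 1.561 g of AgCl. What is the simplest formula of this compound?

mol C = 0.4912 g CO₂ ÷ 44.009 g/mol = 0.011161 mol
mol H = 2 × 0.1676 g H₂O ÷ 18.015 g/mol = 0.018607 mol
From the AgCl data: mol Cl per gram of compound = (1.561 ÷ 143.318) ÷ 0.6099 = 0.017858 mol/g, so in the 0.4166 g combustion sample mol Cl = 0.0074398 mol
Divide by the smallest (0.0074398 mol): C 1.500, H 2.501, Cl 1.000
Multiplying each by 2 gives whole numbers: C 3.00, H 5.00, Cl 2.00

C3H5Cl2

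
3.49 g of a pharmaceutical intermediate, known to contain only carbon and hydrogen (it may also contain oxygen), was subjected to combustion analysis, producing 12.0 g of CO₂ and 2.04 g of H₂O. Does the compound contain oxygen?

mol C = 12.0 g CO₂ ÷ 44.009 g/mol = 0.2727 mol
mol H = 2 × 2.04 g H₂O ÷ 18.015 g/mol = 0.2265 mol
C and H together account for 3.503 g — essentially the entire 3.49 g sample — so the compound contains no oxygen.

no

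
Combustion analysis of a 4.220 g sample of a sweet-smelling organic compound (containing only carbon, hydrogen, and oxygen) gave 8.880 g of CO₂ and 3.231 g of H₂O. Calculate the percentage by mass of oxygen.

34.00%

mol C = 8.880 g CO₂ ÷ 44.009 g/mol = 0.20178 mol
mol H = 2 × 3.231 g H₂O ÷ 18.015 g/mol = 0.35870 mol
mass O = 4.220 − (2.4235 + 0.36157) = 1.4349 g → mol O = 1.4349 ÷ 15.999 = 0.089686 mol
mass % O = 1.4349 g ÷ 4.220 g × 100%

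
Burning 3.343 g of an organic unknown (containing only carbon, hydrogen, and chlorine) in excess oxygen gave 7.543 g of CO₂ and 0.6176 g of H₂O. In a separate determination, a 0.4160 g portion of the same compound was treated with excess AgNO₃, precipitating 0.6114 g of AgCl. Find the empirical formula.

mol C = 7.543 g CO₂ ÷ 44.009 g/mol = 0.17140 mol
mol H = 2 × 0.6176 g H₂O ÷ 18.015 g/mol = 0.068565 mol
From the AgCl data: mol Cl per gram of compound = (0.6114 ÷ 143.318) ÷ 0.4160 = 0.010255 mol/g, so in the 3.343 g combustion sample mol Cl = 0.034282 mol
Divide by the smallest (0.034282 mol): C 5.000, H 2.000, Cl 1.000

C5H2Cl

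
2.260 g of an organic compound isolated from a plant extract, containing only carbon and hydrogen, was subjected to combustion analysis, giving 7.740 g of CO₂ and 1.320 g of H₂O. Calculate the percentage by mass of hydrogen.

mol C = 7.740 g CO₂ ÷ 44.009 g/mol = 0.17587 mol
mol H = 2 × 1.320 g H₂O ÷ 18.015 g/mol = 0.14654 mol
mass % H = 0.14772 g ÷ 2.260 g × 100%

6.54%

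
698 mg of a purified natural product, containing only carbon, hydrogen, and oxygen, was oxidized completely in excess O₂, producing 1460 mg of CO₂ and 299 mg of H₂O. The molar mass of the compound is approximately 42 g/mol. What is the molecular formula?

C2H2O

mol C = 1.46 g CO₂ ÷ 44.009 g/mol = 0.03318 mol
mol H = 2 × 0.299 g H₂O ÷ 18.015 g/mol = 0.03319 mol
mass O = 0.698 − (0.3985 + 0.03346) = 0.2661 g → mol O = 0.2661 ÷ 15.999 = 0.01663 mol
Divide by the smallest (0.01663 mol): C 1.995, H 1.996, O 1.000
Empirical formula: C2H2O
Empirical-formula mass = 42.04 g/mol; 42 ÷ 42.04 ≈ 1, so the molecular formula is C2H2O.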